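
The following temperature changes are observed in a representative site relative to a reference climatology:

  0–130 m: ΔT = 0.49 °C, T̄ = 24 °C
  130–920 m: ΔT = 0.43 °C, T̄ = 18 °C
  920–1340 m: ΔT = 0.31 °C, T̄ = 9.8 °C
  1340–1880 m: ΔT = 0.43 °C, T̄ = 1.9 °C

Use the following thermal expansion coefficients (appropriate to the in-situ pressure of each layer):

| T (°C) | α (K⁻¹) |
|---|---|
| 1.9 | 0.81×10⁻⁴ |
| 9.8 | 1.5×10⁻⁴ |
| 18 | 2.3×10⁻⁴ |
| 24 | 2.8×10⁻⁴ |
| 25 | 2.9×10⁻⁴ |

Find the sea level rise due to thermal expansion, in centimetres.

Layer 1 at 24 °C → α = 2.8×10⁻⁴ K⁻¹
Layer 2 at 18 °C → α = 2.3×10⁻⁴ K⁻¹
Layer 3 at 9.8 °C → α = 1.5×10⁻⁴ K⁻¹
Layer 4 at 1.9 °C → α = 0.81×10⁻⁴ K⁻¹
Layer 1: 0.49 × 2.8×10⁻⁴ × 130 = 0.017836 m
Layer 2: 790 × 2.3×10⁻⁴ × 0.43 = 0.078131 m
Layer 3: 0.31 × 1.5×10⁻⁴ × 420 = 0.01953 m
0.81×10⁻⁴ × 0.43 × 540 = 0.0188082 m
Δh = 0.017836 + 0.078131 + 0.01953 + 0.0188082 = 0.1343052 m

about 13.4 cm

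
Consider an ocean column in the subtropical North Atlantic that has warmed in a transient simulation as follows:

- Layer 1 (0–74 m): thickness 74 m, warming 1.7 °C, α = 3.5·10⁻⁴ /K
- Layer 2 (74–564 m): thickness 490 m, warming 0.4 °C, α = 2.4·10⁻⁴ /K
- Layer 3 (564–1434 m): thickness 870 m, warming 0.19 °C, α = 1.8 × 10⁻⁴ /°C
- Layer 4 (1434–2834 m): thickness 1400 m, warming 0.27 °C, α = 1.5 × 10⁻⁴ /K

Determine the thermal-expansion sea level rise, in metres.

about 0.178 m

Layer 1: 1.7 × 74 × 3.5×10⁻⁴ = 0.04403 m
Layer 2: 0.4 × 2.4×10⁻⁴ × 490 = 0.04704 m
Layer 3: 870 × 0.19 × 1.8×10⁻⁴ = 0.029754 m
1.5×10⁻⁴ × 1400 × 0.27 = 0.05670 m
Δh = 0.04403 + 0.04704 + 0.029754 + 0.05670 = 0.177524 m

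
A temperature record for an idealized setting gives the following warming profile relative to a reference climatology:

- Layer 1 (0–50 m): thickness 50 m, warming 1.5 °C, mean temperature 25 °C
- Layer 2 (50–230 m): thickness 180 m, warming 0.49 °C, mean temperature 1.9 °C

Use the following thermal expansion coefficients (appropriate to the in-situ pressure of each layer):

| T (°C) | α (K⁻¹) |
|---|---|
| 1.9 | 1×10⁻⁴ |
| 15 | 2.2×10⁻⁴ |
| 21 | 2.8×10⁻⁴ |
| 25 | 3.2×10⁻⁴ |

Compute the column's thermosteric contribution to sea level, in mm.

Layer 1 at 25 °C → α = 3.2×10⁻⁴ K⁻¹
Layer 2 at 1.9 °C → α = 1×10⁻⁴ K⁻¹
50 × 1.5 × 3.2×10⁻⁴ = 0.02400 m
1×10⁻⁴ × 180 × 0.49 = 0.00882 m
Δh = 0.02400 + 0.00882 = 0.03282 m

Δh ≈ 32.8 mm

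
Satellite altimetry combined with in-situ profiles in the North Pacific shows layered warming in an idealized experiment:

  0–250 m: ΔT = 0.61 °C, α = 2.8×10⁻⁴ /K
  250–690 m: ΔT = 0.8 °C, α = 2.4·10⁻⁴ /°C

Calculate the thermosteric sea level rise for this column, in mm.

Layer 1: 0.61 × 250 × 2.8×10⁻⁴ = 0.04270 m
2.4×10⁻⁴ × 0.8 × 440 = 0.08448 m
Δh = 0.04270 + 0.08448 = 0.12718 m

Δh ≈ 127 mm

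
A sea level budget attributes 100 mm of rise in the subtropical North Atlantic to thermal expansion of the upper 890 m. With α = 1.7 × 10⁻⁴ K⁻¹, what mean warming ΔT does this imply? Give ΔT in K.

0.661 K

ΔT = Δh/(αH) = 0.1 / (1.7×10⁻⁴ × 890) ≈ 0.6609 K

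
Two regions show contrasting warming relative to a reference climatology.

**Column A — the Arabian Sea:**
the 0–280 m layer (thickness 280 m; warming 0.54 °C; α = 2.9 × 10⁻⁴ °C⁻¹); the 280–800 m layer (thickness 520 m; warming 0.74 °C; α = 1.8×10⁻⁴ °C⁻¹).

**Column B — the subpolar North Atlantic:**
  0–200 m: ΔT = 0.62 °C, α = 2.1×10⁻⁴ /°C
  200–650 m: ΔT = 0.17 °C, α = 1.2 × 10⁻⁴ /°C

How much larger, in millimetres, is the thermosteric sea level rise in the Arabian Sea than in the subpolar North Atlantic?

Δh_A − Δh_B ≈ 77.9 mm

A 280 × 2.9×10⁻⁴ × 0.54 = 0.043848 m
A 280–800 m: 1.8×10⁻⁴ × 520 × 0.74 = 0.069264 m
A total: 0.113112 m
B 0–200 m: 2.1×10⁻⁴ × 0.62 × 200 = 0.02604 m
B 200–650 m: 1.2×10⁻⁴ × 450 × 0.17 = 0.00918 m
B total: 0.03522 m
Difference: 0.113112 − 0.03522 = 0.077892 m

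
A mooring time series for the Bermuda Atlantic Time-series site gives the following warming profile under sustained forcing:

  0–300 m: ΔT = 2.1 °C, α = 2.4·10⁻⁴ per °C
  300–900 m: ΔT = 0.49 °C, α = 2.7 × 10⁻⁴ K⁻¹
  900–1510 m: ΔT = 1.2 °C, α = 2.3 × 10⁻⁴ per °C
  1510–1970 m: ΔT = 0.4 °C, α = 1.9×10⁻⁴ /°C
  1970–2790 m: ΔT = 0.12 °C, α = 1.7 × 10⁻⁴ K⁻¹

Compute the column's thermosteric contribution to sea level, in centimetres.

Δh = 45 cm

2.4×10⁻⁴ × 300 × 2.1 = 0.15120 m
2.7×10⁻⁴ × 0.49 × 600 = 0.07938 m
610 × 1.2 × 2.3×10⁻⁴ = 0.16836 m
Layer 4: 1.9×10⁻⁴ × 0.4 × 460 = 0.03496 m
1970–2790 m: 0.12 × 1.7×10⁻⁴ × 820 = 0.016728 m
Δh = 0.15120 + 0.07938 + 0.16836 + 0.03496 + 0.016728 = 0.450628 m ≈ 45 cm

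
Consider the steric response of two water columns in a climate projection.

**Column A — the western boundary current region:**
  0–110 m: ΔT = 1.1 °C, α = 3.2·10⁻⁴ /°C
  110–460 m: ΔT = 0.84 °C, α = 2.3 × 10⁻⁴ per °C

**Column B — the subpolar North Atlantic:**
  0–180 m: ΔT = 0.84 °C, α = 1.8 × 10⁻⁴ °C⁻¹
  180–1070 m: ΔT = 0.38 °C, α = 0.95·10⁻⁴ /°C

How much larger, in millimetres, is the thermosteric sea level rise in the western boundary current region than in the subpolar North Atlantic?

47 mm larger

A Layer 1: 1.1 × 3.2×10⁻⁴ × 110 = 0.03872 m
A 110–460 m: 350 × 2.3×10⁻⁴ × 0.84 = 0.06762 m
A total: 0.10634 m
B 0–180 m: 180 × 0.84 × 1.8×10⁻⁴ = 0.027216 m
B 180–1070 m: 0.38 × 890 × 0.95×10⁻⁴ = 0.032129 m
B total: 0.059345 m
Difference: 0.10634 − 0.059345 = 0.046995 m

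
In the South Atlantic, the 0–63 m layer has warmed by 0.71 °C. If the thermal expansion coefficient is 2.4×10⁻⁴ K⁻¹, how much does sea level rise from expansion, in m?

Δh = αΔT·H = 2.4×10⁻⁴ × 0.71 × 63 = 0.0107352 m

0.011 m of thermosteric rise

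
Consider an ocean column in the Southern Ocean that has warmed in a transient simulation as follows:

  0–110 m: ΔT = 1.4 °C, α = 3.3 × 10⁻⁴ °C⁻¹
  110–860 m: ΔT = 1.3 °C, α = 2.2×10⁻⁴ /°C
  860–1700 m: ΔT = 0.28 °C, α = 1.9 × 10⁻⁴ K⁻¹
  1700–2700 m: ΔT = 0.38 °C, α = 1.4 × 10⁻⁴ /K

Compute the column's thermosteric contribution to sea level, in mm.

1.4 × 110 × 3.3×10⁻⁴ = 0.05082 m
2.2×10⁻⁴ × 1.3 × 750 = 0.21450 m
860–1700 m: 0.28 × 840 × 1.9×10⁻⁴ = 0.044688 m
Layer 4: 1000 × 1.4×10⁻⁴ × 0.38 = 0.05320 m
Δh = 0.05082 + 0.21450 + 0.044688 + 0.05320 = 0.363208 m ≈ 363 mm

about 363 mm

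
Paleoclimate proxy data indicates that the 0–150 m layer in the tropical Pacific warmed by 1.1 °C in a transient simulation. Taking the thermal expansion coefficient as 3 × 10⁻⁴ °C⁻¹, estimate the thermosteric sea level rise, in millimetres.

49.5 mm

Δh = αΔT·H = 3×10⁻⁴ × 1.1 × 150 = 0.04950 m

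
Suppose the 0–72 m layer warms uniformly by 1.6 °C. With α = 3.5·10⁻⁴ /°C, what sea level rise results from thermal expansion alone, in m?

Δh = αΔT·H = 3.5×10⁻⁴ × 1.6 × 72 = 0.04032 m

0.040 m of thermosteric rise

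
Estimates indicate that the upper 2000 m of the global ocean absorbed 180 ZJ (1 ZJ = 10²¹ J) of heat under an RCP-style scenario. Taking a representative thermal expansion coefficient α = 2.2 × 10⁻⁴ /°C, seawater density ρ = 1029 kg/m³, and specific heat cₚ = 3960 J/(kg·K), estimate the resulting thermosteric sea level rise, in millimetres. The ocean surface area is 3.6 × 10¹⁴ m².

27.0 mm

Per unit area: Q = 180×10²¹ / (3.6×10¹⁴) = 5×10⁸ J/m²
Δh = αQ/(ρcₚ) = 2.2×10⁻⁴ × 5×10⁸ / (1029 × 3960) ≈ 0.026995 m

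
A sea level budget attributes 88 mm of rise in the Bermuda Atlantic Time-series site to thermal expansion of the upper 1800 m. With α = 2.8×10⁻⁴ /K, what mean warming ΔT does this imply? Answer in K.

about 0.17 K

ΔT = Δh/(αH) = 0.088 / (2.8×10⁻⁴ × 1800) ≈ 0.1746 K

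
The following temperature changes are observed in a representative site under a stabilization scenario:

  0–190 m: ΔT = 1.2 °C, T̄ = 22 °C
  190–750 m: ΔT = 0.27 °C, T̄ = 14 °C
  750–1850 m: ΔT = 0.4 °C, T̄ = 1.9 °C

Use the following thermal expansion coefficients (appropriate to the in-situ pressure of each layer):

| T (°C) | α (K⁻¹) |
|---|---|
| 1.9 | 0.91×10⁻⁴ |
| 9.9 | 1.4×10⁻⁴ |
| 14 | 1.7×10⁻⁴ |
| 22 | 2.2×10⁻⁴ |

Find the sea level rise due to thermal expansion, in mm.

116 mm

Layer 1 at 22 °C → α = 2.2×10⁻⁴ K⁻¹
Layer 2 at 14 °C → α = 1.7×10⁻⁴ K⁻¹
Layer 3 at 1.9 °C → α = 0.91×10⁻⁴ K⁻¹
2.2×10⁻⁴ × 1.2 × 190 = 0.05016 m
560 × 0.27 × 1.7×10⁻⁴ = 0.025704 m
0.4 × 1100 × 0.91×10⁻⁴ = 0.04004 m
Δh = 0.05016 + 0.025704 + 0.04004 = 0.115904 m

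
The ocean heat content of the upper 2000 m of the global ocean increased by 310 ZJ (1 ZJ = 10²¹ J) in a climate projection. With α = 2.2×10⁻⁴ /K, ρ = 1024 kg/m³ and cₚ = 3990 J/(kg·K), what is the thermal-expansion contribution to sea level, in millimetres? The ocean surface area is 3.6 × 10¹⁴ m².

Per unit area: Q = 310×10²¹ / (3.6×10¹⁴) ≈ 8.611×10⁸ J/m²
Δh = αQ/(ρcₚ) = 2.2×10⁻⁴ × 8.611×10⁸ / (1024 × 3990) ≈ 0.046366 m

about 46.4 mm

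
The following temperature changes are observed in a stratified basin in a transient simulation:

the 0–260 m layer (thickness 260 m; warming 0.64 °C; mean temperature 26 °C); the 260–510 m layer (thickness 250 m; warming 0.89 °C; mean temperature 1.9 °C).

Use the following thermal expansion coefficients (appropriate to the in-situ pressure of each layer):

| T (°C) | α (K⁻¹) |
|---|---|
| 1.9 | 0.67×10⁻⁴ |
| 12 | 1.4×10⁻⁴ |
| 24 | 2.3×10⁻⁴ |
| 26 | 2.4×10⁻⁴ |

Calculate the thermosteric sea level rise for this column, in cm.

5.48 cm of thermosteric rise

Layer 1 at 26 °C → α = 2.4×10⁻⁴ K⁻¹
Layer 2 at 1.9 °C → α = 0.67×10⁻⁴ K⁻¹
0–260 m: 260 × 2.4×10⁻⁴ × 0.64 = 0.039936 m
0.89 × 250 × 0.67×10⁻⁴ = 0.0149075 m
Δh = 0.039936 + 0.0149075 = 0.0548435 m ≈ 5.48 cm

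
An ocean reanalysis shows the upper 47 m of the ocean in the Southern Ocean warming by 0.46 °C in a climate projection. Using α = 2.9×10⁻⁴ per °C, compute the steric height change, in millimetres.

6.3 mm of thermosteric rise

Δh = αΔT·H = 2.9×10⁻⁴ × 0.46 × 47 = 0.0062698 m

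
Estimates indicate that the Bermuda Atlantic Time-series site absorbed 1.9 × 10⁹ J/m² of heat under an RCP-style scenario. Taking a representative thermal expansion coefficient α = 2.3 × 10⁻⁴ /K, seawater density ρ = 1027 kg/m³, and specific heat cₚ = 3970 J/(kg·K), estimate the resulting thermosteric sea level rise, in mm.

Δh ≈ 107 mm

Δh = αQ/(ρcₚ) = 2.3×10⁻⁴ × 1.9×10⁹ / (1027 × 3970) ≈ 0.10718 m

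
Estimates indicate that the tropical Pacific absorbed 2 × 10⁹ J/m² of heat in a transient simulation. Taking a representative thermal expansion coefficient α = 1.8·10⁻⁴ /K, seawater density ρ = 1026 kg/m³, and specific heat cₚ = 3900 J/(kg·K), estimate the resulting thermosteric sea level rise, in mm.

Δh = 90.0 mm

Δh = αQ/(ρcₚ) = 1.8×10⁻⁴ × 2×10⁹ / (1026 × 3900) ≈ 0.089969 m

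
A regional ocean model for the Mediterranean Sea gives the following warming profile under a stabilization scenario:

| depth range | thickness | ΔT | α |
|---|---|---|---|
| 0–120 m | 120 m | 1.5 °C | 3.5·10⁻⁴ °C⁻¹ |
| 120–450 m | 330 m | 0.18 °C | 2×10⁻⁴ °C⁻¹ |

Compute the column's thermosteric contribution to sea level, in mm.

0–120 m: 3.5×10⁻⁴ × 120 × 1.5 = 0.06300 m
120–450 m: 330 × 2×10⁻⁴ × 0.18 = 0.01188 m
Δh = 0.06300 + 0.01188 = 0.07488 m

about 74.9 mm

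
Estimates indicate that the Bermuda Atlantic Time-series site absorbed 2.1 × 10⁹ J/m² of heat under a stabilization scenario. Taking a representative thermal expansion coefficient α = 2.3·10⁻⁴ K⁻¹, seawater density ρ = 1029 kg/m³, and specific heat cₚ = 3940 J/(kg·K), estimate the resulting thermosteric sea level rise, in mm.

Δh = αQ/(ρcₚ) = 2.3×10⁻⁴ × 2.1×10⁹ / (1029 × 3940) ≈ 0.11913 m

120 mm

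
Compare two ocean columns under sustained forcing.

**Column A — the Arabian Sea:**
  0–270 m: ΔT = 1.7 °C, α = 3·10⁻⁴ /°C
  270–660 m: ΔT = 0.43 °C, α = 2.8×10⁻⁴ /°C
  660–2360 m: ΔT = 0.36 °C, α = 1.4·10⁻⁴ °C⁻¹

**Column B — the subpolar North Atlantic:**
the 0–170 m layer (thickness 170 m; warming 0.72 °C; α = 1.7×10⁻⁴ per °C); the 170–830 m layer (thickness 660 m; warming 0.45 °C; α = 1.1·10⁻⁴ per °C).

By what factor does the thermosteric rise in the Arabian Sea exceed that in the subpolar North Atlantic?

A 0–270 m: 1.7 × 270 × 3×10⁻⁴ = 0.13770 m
A Layer 2: 2.8×10⁻⁴ × 390 × 0.43 = 0.046956 m
A Layer 3: 0.36 × 1700 × 1.4×10⁻⁴ = 0.08568 m
A total: 0.270336 m
B Layer 1: 170 × 1.7×10⁻⁴ × 0.72 = 0.020808 m
B 170–830 m: 660 × 1.1×10⁻⁴ × 0.45 = 0.03267 m
B total: 0.053478 m
Ratio: 0.270336 / 0.053478 ≈ 5.055

a factor of 5.1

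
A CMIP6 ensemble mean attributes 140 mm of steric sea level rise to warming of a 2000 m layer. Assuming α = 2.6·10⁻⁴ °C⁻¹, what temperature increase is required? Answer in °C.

ΔT = Δh/(αH) = 0.14 / (2.6×10⁻⁴ × 2000) ≈ 0.2692 °C

ΔT ≈ 0.27 °C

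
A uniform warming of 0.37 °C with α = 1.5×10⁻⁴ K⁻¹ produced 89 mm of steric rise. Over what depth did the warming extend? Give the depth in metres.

H ≈ 1600 m

H = Δh/(αΔT) = 0.089 / (1.5×10⁻⁴ × 0.37) ≈ 1604 m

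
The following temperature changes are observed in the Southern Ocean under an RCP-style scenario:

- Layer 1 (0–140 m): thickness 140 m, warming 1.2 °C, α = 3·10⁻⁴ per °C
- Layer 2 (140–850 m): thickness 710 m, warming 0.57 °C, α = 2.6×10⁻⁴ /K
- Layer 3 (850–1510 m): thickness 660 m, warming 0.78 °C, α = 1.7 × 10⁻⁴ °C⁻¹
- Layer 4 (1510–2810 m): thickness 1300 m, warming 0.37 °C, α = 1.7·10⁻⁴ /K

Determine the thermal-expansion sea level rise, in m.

Δh ≈ 0.325 m

Layer 1: 140 × 3×10⁻⁴ × 1.2 = 0.05040 m
2.6×10⁻⁴ × 0.57 × 710 = 0.105222 m
850–1510 m: 0.78 × 1.7×10⁻⁴ × 660 = 0.087516 m
0.37 × 1.7×10⁻⁴ × 1300 = 0.08177 m
Δh = 0.05040 + 0.105222 + 0.087516 + 0.08177 = 0.324908 m ≈ 0.325 m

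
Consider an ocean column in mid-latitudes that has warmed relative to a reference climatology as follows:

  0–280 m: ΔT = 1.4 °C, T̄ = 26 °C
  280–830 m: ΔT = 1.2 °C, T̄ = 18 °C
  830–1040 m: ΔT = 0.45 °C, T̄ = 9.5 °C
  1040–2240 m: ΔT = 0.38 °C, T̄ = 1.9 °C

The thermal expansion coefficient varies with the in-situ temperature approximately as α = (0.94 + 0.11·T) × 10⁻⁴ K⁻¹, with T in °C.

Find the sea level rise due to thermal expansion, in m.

Δh ≈ 0.41 m

Layer 1: α = (0.94 + 0.11×26)×10⁻⁴ = 3.8×10⁻⁴ K⁻¹
Layer 2: α = (0.94 + 0.11×18)×10⁻⁴ = 2.92×10⁻⁴ K⁻¹
Layer 3: α = (0.94 + 0.11×9.5)×10⁻⁴ = 1.985×10⁻⁴ K⁻¹
Layer 4: α = (0.94 + 0.11×1.9)×10⁻⁴ = 1.149×10⁻⁴ K⁻¹
0–280 m: 280 × 1.4 × 3.8×10⁻⁴ = 0.14896 m
Layer 2: 2.92×10⁻⁴ × 1.2 × 550 = 0.19272 m
Layer 3: 1.985×10⁻⁴ × 210 × 0.45 = 0.01875825 m
0.38 × 1200 × 1.149×10⁻⁴ = 0.0523944 m
Δh = 0.14896 + 0.19272 + 0.01875825 + 0.0523944 = 0.41283265 m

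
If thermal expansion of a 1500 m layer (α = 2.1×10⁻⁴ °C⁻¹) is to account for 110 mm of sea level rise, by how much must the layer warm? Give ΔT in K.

about 0.35 K

ΔT = Δh/(αH) = 0.11 / (2.1×10⁻⁴ × 1500) ≈ 0.3492 K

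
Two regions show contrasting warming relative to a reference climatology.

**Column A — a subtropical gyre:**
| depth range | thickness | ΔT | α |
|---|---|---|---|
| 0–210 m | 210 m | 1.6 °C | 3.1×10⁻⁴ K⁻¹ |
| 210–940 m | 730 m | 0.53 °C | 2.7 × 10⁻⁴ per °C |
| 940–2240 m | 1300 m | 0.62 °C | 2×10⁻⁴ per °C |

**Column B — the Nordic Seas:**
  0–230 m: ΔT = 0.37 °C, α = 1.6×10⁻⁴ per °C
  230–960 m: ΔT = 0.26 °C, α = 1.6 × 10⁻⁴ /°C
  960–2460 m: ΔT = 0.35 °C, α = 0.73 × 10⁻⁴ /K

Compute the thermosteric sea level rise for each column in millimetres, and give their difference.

Δh_A ≈ 370 mm, Δh_B ≈ 82.3 mm; difference ≈ 288 mm

A Layer 1: 1.6 × 3.1×10⁻⁴ × 210 = 0.10416 m
A Layer 2: 730 × 0.53 × 2.7×10⁻⁴ = 0.104463 m
A 2×10⁻⁴ × 0.62 × 1300 = 0.16120 m
A total: 0.369823 m
B Layer 1: 0.37 × 1.6×10⁻⁴ × 230 = 0.013616 m
B 0.26 × 730 × 1.6×10⁻⁴ = 0.030368 m
B Layer 3: 0.73×10⁻⁴ × 0.35 × 1500 = 0.038325 m
B total: 0.082309 m
Difference: 0.369823 − 0.082309 = 0.287514 m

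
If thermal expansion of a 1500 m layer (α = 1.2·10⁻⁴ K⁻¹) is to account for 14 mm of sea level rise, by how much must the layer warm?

ΔT = Δh/(αH) = 0.014 / (1.2×10⁻⁴ × 1500) ≈ 0.07778 K

0.0778 K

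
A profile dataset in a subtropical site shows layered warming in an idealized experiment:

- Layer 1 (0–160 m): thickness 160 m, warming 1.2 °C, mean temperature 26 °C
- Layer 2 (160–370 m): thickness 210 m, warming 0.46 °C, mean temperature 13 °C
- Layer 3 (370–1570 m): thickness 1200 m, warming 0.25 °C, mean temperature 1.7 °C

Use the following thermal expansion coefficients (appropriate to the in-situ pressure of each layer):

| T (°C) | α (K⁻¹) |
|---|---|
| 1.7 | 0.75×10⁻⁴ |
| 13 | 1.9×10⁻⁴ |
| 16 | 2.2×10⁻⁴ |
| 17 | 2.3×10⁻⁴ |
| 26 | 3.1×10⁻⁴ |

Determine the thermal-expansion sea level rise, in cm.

10 cm

Layer 1 at 26 °C → α = 3.1×10⁻⁴ K⁻¹
Layer 2 at 13 °C → α = 1.9×10⁻⁴ K⁻¹
Layer 3 at 1.7 °C → α = 0.75×10⁻⁴ K⁻¹
1.2 × 3.1×10⁻⁴ × 160 = 0.05952 m
Layer 2: 1.9×10⁻⁴ × 0.46 × 210 = 0.018354 m
Layer 3: 1200 × 0.25 × 0.75×10⁻⁴ = 0.02250 m
Δh = 0.05952 + 0.018354 + 0.02250 = 0.100374 m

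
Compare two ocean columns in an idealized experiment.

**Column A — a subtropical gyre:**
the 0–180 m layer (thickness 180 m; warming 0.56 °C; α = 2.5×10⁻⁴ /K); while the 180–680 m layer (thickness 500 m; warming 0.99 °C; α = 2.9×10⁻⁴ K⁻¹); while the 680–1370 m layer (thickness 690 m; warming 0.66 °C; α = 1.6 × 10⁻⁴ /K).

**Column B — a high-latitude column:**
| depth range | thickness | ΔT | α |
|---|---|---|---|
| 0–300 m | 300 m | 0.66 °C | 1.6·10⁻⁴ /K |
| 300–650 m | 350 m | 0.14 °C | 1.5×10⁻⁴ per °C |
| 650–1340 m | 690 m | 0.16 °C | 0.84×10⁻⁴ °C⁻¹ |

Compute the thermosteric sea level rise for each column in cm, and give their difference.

Δh_A ≈ 24.2 cm, Δh_B ≈ 4.83 cm; difference ≈ 19.3 cm

A 0–180 m: 0.56 × 180 × 2.5×10⁻⁴ = 0.02520 m
A Layer 2: 500 × 0.99 × 2.9×10⁻⁴ = 0.14355 m
A 680–1370 m: 1.6×10⁻⁴ × 690 × 0.66 = 0.072864 m
A total: 0.241614 m
B 0.66 × 1.6×10⁻⁴ × 300 = 0.03168 m
B Layer 2: 0.14 × 350 × 1.5×10⁻⁴ = 0.00735 m
B 650–1340 m: 0.84×10⁻⁴ × 690 × 0.16 = 0.0092736 m
B total: 0.0483036 m
Difference: 0.241614 − 0.0483036 = 0.1933104 m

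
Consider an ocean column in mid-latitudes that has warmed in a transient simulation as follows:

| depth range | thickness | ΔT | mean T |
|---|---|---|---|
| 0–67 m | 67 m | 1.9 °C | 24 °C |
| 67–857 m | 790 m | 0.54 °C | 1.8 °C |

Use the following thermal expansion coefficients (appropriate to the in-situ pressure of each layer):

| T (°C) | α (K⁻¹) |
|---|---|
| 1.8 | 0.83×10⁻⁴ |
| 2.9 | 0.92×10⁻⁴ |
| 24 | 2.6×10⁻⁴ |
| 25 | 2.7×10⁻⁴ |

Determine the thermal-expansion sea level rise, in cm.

Layer 1 at 24 °C → α = 2.6×10⁻⁴ K⁻¹
Layer 2 at 1.8 °C → α = 0.83×10⁻⁴ K⁻¹
Layer 1: 1.9 × 2.6×10⁻⁴ × 67 = 0.033098 m
Layer 2: 0.54 × 790 × 0.83×10⁻⁴ = 0.0354078 m
Δh = 0.033098 + 0.0354078 = 0.0685058 m

6.85 cm of thermosteric rise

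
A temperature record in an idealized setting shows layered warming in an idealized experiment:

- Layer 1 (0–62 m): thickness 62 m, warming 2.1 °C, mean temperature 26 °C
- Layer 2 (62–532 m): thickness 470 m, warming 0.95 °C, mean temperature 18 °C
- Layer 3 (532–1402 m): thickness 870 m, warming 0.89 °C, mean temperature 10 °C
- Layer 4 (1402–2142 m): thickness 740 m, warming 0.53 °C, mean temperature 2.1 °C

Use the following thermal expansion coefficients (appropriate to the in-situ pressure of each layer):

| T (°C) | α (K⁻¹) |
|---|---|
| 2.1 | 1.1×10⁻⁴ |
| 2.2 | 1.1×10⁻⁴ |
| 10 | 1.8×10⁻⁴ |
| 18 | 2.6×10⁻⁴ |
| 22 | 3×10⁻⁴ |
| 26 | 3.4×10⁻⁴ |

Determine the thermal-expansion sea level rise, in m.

Δh = 0.34 m

Layer 1 at 26 °C → α = 3.4×10⁻⁴ K⁻¹
Layer 2 at 18 °C → α = 2.6×10⁻⁴ K⁻¹
Layer 3 at 10 °C → α = 1.8×10⁻⁴ K⁻¹
Layer 4 at 2.1 °C → α = 1.1×10⁻⁴ K⁻¹
0–62 m: 62 × 3.4×10⁻⁴ × 2.1 = 0.044268 m
0.95 × 470 × 2.6×10⁻⁴ = 0.11609 m
532–1402 m: 1.8×10⁻⁴ × 0.89 × 870 = 0.139374 m
1402–2142 m: 0.53 × 1.1×10⁻⁴ × 740 = 0.043142 m
Δh = 0.044268 + 0.11609 + 0.139374 + 0.043142 = 0.342874 m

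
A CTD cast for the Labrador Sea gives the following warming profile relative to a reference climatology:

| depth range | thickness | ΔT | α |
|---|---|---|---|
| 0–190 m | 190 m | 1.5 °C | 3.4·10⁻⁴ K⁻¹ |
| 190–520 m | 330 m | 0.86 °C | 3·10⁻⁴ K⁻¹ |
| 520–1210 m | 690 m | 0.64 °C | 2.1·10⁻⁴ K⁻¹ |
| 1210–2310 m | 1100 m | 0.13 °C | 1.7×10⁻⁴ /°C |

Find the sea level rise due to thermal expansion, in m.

Layer 1: 1.5 × 3.4×10⁻⁴ × 190 = 0.09690 m
Layer 2: 3×10⁻⁴ × 0.86 × 330 = 0.08514 m
0.64 × 690 × 2.1×10⁻⁴ = 0.092736 m
1210–2310 m: 0.13 × 1100 × 1.7×10⁻⁴ = 0.02431 m
Δh = 0.09690 + 0.08514 + 0.092736 + 0.02431 = 0.299086 m

about 0.299 m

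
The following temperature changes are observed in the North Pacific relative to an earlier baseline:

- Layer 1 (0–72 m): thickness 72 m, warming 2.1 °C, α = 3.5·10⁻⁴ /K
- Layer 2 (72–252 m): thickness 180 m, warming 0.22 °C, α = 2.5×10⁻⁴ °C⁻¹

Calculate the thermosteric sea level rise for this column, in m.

about 0.063 m

Layer 1: 72 × 3.5×10⁻⁴ × 2.1 = 0.05292 m
Layer 2: 0.22 × 180 × 2.5×10⁻⁴ = 0.00990 m
Δh = 0.05292 + 0.00990 = 0.06282 m ≈ 0.063 m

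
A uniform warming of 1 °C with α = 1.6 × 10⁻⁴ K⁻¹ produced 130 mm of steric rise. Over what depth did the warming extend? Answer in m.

813 m

H = Δh/(αΔT) = 0.13 / (1.6×10⁻⁴ × 1) = 812.5 m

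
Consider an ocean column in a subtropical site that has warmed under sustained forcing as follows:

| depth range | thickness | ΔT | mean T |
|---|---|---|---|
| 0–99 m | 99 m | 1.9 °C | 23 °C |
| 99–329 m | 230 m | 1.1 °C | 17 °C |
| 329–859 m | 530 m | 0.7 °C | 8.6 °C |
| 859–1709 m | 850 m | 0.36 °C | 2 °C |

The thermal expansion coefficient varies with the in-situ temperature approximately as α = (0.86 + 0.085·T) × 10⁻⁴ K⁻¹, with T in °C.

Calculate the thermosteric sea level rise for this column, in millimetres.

Layer 1: α = (0.86 + 0.085×23)×10⁻⁴ = 2.815×10⁻⁴ K⁻¹
Layer 2: α = (0.86 + 0.085×17)×10⁻⁴ = 2.305×10⁻⁴ K⁻¹
Layer 3: α = (0.86 + 0.085×8.6)×10⁻⁴ = 1.591×10⁻⁴ K⁻¹
Layer 4: α = (0.86 + 0.085×2)×10⁻⁴ = 1.03×10⁻⁴ K⁻¹
0–99 m: 2.815×10⁻⁴ × 1.9 × 99 = 0.05295015 m
1.1 × 2.305×10⁻⁴ × 230 = 0.0583165 m
329–859 m: 1.591×10⁻⁴ × 530 × 0.7 = 0.0590261 m
Layer 4: 850 × 0.36 × 1.03×10⁻⁴ = 0.031518 m
Δh = 0.05295015 + 0.0583165 + 0.0590261 + 0.031518 = 0.20181075 m ≈ 202 mm

about 202 mm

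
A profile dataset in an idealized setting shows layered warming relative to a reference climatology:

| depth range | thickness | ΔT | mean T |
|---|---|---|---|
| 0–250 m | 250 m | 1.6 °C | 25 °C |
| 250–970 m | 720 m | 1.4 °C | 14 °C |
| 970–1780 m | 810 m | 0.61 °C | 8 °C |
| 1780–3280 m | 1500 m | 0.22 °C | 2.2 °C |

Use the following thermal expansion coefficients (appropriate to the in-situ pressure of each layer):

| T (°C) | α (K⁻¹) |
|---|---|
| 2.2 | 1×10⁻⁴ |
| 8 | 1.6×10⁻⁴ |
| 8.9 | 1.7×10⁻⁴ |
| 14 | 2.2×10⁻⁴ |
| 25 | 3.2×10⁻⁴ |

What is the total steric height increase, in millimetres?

Layer 1 at 25 °C → α = 3.2×10⁻⁴ K⁻¹
Layer 2 at 14 °C → α = 2.2×10⁻⁴ K⁻¹
Layer 3 at 8 °C → α = 1.6×10⁻⁴ K⁻¹
Layer 4 at 2.2 °C → α = 1×10⁻⁴ K⁻¹
250 × 1.6 × 3.2×10⁻⁴ = 0.12800 m
Layer 2: 720 × 1.4 × 2.2×10⁻⁴ = 0.22176 m
Layer 3: 1.6×10⁻⁴ × 0.61 × 810 = 0.079056 m
1500 × 0.22 × 1×10⁻⁴ = 0.03300 m
Δh = 0.12800 + 0.22176 + 0.079056 + 0.03300 = 0.461816 m ≈ 460 mm

460 mm of thermosteric rise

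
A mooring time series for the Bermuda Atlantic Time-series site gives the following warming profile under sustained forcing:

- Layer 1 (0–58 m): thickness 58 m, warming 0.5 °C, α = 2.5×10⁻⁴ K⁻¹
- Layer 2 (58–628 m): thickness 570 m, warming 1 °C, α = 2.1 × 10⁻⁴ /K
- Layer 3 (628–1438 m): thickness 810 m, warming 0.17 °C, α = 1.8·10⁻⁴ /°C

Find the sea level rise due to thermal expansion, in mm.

0–58 m: 0.5 × 2.5×10⁻⁴ × 58 = 0.00725 m
570 × 2.1×10⁻⁴ × 1 = 0.11970 m
628–1438 m: 0.17 × 810 × 1.8×10⁻⁴ = 0.024786 m
Δh = 0.00725 + 0.11970 + 0.024786 = 0.151736 m

152 mm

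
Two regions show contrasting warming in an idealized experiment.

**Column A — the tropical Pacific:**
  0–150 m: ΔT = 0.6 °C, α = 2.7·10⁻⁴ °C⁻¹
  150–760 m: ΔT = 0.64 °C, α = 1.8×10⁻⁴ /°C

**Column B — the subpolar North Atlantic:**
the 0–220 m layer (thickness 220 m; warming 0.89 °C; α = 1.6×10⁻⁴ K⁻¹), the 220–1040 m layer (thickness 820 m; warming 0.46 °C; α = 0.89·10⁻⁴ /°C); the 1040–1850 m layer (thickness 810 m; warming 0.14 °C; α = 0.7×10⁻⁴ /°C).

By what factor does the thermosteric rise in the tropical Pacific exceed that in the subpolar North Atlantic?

a factor of 1.30

A 0–150 m: 150 × 2.7×10⁻⁴ × 0.6 = 0.02430 m
A 1.8×10⁻⁴ × 610 × 0.64 = 0.070272 m
A total: 0.094572 m
B Layer 1: 220 × 1.6×10⁻⁴ × 0.89 = 0.031328 m
B 220–1040 m: 0.89×10⁻⁴ × 0.46 × 820 = 0.0335708 m
B Layer 3: 0.14 × 0.7×10⁻⁴ × 810 = 0.007938 m
B total: 0.0728368 m
Ratio: 0.094572 / 0.0728368 ≈ 1.298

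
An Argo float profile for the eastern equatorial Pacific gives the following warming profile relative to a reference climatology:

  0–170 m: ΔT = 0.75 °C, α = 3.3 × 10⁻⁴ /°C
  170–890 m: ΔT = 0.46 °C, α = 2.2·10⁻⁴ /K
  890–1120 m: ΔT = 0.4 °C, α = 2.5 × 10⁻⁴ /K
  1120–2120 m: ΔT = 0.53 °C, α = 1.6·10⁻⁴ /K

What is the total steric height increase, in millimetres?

Layer 1: 0.75 × 170 × 3.3×10⁻⁴ = 0.042075 m
Layer 2: 720 × 2.2×10⁻⁴ × 0.46 = 0.072864 m
0.4 × 2.5×10⁻⁴ × 230 = 0.02300 m
1120–2120 m: 1000 × 0.53 × 1.6×10⁻⁴ = 0.08480 m
Δh = 0.042075 + 0.072864 + 0.02300 + 0.08480 = 0.222739 m ≈ 223 mm

about 223 mm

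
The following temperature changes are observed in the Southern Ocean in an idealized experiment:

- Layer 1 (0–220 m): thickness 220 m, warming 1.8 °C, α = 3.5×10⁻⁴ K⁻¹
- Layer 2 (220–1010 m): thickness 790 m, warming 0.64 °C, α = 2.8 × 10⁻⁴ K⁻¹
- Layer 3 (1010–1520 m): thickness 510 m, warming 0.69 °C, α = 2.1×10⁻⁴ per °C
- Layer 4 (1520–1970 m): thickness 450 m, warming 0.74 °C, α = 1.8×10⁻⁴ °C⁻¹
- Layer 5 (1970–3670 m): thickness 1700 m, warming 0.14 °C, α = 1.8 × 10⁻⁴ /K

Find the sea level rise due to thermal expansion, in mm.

about 457 mm

Layer 1: 1.8 × 3.5×10⁻⁴ × 220 = 0.13860 m
220–1010 m: 2.8×10⁻⁴ × 0.64 × 790 = 0.141568 m
2.1×10⁻⁴ × 0.69 × 510 = 0.073899 m
1.8×10⁻⁴ × 450 × 0.74 = 0.05994 m
1970–3670 m: 1.8×10⁻⁴ × 1700 × 0.14 = 0.04284 m
Δh = 0.13860 + 0.141568 + 0.073899 + 0.05994 + 0.04284 = 0.456847 m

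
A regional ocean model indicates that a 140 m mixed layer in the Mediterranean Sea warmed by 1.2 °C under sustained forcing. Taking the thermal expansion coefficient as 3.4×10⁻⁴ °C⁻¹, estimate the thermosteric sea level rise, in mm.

about 57.1 mm

Δh = αΔT·H = 3.4×10⁻⁴ × 1.2 × 140 = 0.05712 m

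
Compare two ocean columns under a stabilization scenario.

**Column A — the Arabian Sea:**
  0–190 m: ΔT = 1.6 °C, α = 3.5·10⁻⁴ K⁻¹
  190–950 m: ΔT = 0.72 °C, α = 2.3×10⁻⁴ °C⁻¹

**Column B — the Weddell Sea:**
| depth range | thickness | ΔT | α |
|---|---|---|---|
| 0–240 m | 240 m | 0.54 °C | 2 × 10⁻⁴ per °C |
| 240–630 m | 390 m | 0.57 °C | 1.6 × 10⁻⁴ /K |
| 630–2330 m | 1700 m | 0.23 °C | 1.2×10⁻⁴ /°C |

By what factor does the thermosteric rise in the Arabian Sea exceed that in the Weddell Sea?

A 0–190 m: 1.6 × 190 × 3.5×10⁻⁴ = 0.10640 m
A 2.3×10⁻⁴ × 760 × 0.72 = 0.125856 m
A total: 0.232256 m
B 0–240 m: 2×10⁻⁴ × 0.54 × 240 = 0.02592 m
B 240–630 m: 0.57 × 390 × 1.6×10⁻⁴ = 0.035568 m
B 630–2330 m: 1700 × 0.23 × 1.2×10⁻⁴ = 0.04692 m
B total: 0.108408 m
Ratio: 0.232256 / 0.108408 ≈ 2.142

≈ 2.14×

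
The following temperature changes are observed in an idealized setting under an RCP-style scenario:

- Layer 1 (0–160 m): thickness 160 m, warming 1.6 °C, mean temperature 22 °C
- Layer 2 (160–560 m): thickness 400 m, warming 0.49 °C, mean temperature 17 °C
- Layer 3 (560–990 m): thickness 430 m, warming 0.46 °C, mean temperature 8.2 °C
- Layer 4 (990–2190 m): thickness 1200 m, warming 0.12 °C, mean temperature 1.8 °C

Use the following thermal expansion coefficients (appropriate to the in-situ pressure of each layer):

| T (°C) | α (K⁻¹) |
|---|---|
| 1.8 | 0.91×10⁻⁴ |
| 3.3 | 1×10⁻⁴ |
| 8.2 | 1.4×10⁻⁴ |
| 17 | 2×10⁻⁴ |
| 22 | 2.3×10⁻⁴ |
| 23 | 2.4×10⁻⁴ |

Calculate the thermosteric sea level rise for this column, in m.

about 0.139 m

Layer 1 at 22 °C → α = 2.3×10⁻⁴ K⁻¹
Layer 2 at 17 °C → α = 2×10⁻⁴ K⁻¹
Layer 3 at 8.2 °C → α = 1.4×10⁻⁴ K⁻¹
Layer 4 at 1.8 °C → α = 0.91×10⁻⁴ K⁻¹
Layer 1: 160 × 1.6 × 2.3×10⁻⁴ = 0.05888 m
Layer 2: 2×10⁻⁴ × 0.49 × 400 = 0.03920 m
560–990 m: 1.4×10⁻⁴ × 0.46 × 430 = 0.027692 m
990–2190 m: 0.91×10⁻⁴ × 1200 × 0.12 = 0.013104 m
Δh = 0.05888 + 0.03920 + 0.027692 + 0.013104 = 0.138876 m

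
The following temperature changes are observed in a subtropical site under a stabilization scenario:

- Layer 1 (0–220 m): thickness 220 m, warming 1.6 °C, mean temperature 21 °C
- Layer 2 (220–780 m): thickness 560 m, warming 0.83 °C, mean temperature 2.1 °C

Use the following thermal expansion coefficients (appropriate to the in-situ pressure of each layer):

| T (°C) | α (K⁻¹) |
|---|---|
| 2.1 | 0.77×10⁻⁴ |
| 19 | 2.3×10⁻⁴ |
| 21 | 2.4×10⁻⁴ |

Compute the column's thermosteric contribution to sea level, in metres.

Layer 1 at 21 °C → α = 2.4×10⁻⁴ K⁻¹
Layer 2 at 2.1 °C → α = 0.77×10⁻⁴ K⁻¹
Layer 1: 220 × 2.4×10⁻⁴ × 1.6 = 0.08448 m
220–780 m: 0.77×10⁻⁴ × 0.83 × 560 = 0.0357896 m
Δh = 0.08448 + 0.0357896 = 0.1202696 m

Δh ≈ 0.120 m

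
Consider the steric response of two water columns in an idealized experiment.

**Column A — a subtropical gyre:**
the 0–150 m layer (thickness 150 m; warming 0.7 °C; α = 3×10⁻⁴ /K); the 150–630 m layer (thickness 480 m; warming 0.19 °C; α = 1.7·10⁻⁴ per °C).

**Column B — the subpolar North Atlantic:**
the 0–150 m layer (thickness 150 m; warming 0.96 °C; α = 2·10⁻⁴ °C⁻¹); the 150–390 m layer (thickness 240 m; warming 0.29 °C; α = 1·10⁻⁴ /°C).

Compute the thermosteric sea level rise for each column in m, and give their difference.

Δh_A ≈ 0.047 m, Δh_B ≈ 0.036 m; difference ≈ 0.011 m

A 0–150 m: 3×10⁻⁴ × 0.7 × 150 = 0.03150 m
A 150–630 m: 480 × 1.7×10⁻⁴ × 0.19 = 0.015504 m
A total: 0.047004 m
B Layer 1: 150 × 2×10⁻⁴ × 0.96 = 0.02880 m
B 1×10⁻⁴ × 240 × 0.29 = 0.00696 m
B total: 0.03576 m
Difference: 0.047004 − 0.03576 = 0.011244 m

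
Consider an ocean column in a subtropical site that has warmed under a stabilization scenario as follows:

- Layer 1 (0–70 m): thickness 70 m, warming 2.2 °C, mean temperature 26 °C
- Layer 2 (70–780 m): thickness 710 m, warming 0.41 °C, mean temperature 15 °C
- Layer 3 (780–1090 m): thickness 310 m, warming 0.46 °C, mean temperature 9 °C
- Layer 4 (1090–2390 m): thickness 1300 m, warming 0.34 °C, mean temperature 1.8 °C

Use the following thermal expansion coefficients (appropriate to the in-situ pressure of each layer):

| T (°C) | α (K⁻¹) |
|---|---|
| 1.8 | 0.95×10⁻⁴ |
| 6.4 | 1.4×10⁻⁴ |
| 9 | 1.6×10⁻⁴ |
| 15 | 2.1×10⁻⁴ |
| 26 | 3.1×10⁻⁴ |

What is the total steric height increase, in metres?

Δh = 0.174 m

Layer 1 at 26 °C → α = 3.1×10⁻⁴ K⁻¹
Layer 2 at 15 °C → α = 2.1×10⁻⁴ K⁻¹
Layer 3 at 9 °C → α = 1.6×10⁻⁴ K⁻¹
Layer 4 at 1.8 °C → α = 0.95×10⁻⁴ K⁻¹
Layer 1: 70 × 2.2 × 3.1×10⁻⁴ = 0.04774 m
710 × 2.1×10⁻⁴ × 0.41 = 0.061131 m
Layer 3: 0.46 × 310 × 1.6×10⁻⁴ = 0.022816 m
1090–2390 m: 0.95×10⁻⁴ × 1300 × 0.34 = 0.04199 m
Δh = 0.04774 + 0.061131 + 0.022816 + 0.04199 = 0.173677 m ≈ 0.174 m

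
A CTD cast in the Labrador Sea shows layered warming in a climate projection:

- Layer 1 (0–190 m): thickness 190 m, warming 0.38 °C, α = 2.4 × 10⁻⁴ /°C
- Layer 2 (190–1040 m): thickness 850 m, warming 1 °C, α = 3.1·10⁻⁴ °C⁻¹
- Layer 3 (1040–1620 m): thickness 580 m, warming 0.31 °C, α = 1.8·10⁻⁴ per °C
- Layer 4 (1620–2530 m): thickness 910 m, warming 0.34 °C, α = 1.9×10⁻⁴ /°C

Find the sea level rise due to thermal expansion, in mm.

0–190 m: 0.38 × 190 × 2.4×10⁻⁴ = 0.017328 m
3.1×10⁻⁴ × 1 × 850 = 0.26350 m
1040–1620 m: 580 × 1.8×10⁻⁴ × 0.31 = 0.032364 m
910 × 1.9×10⁻⁴ × 0.34 = 0.058786 m
Δh = 0.017328 + 0.26350 + 0.032364 + 0.058786 = 0.371978 m ≈ 372 mm

372 mm of thermosteric rise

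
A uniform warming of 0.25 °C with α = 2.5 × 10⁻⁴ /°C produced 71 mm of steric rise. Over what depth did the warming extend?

1140 m

H = Δh/(αΔT) = 0.071 / (2.5×10⁻⁴ × 0.25) = 1136 m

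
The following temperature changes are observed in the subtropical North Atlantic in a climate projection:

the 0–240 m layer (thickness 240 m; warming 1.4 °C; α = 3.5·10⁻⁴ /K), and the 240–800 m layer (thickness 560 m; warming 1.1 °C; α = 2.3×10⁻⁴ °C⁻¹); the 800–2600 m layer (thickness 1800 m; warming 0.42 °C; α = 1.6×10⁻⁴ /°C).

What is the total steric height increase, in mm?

0–240 m: 240 × 3.5×10⁻⁴ × 1.4 = 0.11760 m
Layer 2: 2.3×10⁻⁴ × 560 × 1.1 = 0.14168 m
1.6×10⁻⁴ × 1800 × 0.42 = 0.12096 m
Δh = 0.11760 + 0.14168 + 0.12096 = 0.38024 m

Δh = 380 mm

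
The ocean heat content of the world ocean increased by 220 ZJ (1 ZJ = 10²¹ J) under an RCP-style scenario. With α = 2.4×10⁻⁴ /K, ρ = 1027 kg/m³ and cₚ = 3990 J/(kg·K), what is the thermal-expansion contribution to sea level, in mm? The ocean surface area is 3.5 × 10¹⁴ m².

Per unit area: Q = 220×10²¹ / (3.5×10¹⁴) ≈ 6.286×10⁸ J/m²
Δh = αQ/(ρcₚ) = 2.4×10⁻⁴ × 6.286×10⁸ / (1027 × 3990) ≈ 0.036816 m

about 37 mm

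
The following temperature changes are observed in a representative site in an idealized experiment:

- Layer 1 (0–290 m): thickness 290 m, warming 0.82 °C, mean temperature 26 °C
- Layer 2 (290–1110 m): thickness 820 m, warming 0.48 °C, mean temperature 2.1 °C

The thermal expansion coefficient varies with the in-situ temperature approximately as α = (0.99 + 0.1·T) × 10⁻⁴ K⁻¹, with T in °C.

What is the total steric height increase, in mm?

Layer 1: α = (0.99 + 0.1×26)×10⁻⁴ = 3.59×10⁻⁴ K⁻¹
Layer 2: α = (0.99 + 0.1×2.1)×10⁻⁴ = 1.2×10⁻⁴ K⁻¹
0.82 × 3.59×10⁻⁴ × 290 = 0.0853702 m
Layer 2: 0.48 × 1.2×10⁻⁴ × 820 = 0.047232 m
Δh = 0.0853702 + 0.047232 = 0.1326022 m

133 mm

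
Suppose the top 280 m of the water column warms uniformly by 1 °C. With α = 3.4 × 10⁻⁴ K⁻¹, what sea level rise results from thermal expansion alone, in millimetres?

95.2 mm of thermosteric rise

Δh = αΔT·H = 3.4×10⁻⁴ × 1 × 280 = 0.09520 m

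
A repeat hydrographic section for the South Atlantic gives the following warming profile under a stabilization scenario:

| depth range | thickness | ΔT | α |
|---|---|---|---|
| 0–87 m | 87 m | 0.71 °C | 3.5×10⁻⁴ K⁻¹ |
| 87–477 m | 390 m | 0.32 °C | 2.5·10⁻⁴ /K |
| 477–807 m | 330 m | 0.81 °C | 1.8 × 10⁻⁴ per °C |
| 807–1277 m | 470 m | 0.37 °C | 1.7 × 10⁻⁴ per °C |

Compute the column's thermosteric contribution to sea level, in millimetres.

Layer 1: 0.71 × 87 × 3.5×10⁻⁴ = 0.0216195 m
Layer 2: 0.32 × 2.5×10⁻⁴ × 390 = 0.03120 m
0.81 × 1.8×10⁻⁴ × 330 = 0.048114 m
Layer 4: 0.37 × 1.7×10⁻⁴ × 470 = 0.029563 m
Δh = 0.0216195 + 0.03120 + 0.048114 + 0.029563 = 0.1304965 m

Δh ≈ 130 mm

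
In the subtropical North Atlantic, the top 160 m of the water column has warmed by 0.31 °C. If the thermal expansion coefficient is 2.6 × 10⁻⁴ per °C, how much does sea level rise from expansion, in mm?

Δh = αΔT·H = 2.6×10⁻⁴ × 0.31 × 160 = 0.012896 m

12.9 mm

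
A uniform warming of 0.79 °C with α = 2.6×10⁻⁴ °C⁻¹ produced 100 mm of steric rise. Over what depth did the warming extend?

H = Δh/(αΔT) = 0.1 / (2.6×10⁻⁴ × 0.79) ≈ 486.9 m

about 487 m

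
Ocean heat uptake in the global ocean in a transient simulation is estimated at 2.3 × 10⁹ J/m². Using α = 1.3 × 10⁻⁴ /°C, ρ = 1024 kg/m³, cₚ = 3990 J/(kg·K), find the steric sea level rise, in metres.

Δh ≈ 0.073 m

Δh = αQ/(ρcₚ) = 1.3×10⁻⁴ × 2.3×10⁹ / (1024 × 3990) ≈ 0.073181 m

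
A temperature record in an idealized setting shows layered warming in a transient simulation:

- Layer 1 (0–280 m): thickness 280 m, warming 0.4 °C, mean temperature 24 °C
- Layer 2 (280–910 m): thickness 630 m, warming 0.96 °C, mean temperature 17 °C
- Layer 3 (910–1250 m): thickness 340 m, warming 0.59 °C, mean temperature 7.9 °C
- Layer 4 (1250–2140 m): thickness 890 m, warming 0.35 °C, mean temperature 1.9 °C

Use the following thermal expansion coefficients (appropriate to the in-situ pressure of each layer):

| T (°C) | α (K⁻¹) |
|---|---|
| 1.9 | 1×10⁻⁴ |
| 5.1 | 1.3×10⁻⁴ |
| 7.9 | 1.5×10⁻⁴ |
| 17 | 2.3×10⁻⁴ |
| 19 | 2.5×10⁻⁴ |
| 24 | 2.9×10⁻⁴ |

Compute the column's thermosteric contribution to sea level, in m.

Layer 1 at 24 °C → α = 2.9×10⁻⁴ K⁻¹
Layer 2 at 17 °C → α = 2.3×10⁻⁴ K⁻¹
Layer 3 at 7.9 °C → α = 1.5×10⁻⁴ K⁻¹
Layer 4 at 1.9 °C → α = 1×10⁻⁴ K⁻¹
0–280 m: 2.9×10⁻⁴ × 0.4 × 280 = 0.03248 m
630 × 2.3×10⁻⁴ × 0.96 = 0.139104 m
0.59 × 1.5×10⁻⁴ × 340 = 0.03009 m
1250–2140 m: 1×10⁻⁴ × 890 × 0.35 = 0.03115 m
Δh = 0.03248 + 0.139104 + 0.03009 + 0.03115 = 0.232824 m

0.23 m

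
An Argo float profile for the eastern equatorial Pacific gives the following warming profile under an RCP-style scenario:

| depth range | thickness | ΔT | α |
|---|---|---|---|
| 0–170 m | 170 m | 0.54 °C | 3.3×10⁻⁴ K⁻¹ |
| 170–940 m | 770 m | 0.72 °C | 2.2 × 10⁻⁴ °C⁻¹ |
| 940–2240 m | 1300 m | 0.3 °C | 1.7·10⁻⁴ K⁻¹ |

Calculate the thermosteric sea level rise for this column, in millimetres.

219 mm of thermosteric rise

0–170 m: 170 × 0.54 × 3.3×10⁻⁴ = 0.030294 m
2.2×10⁻⁴ × 0.72 × 770 = 0.121968 m
Layer 3: 1.7×10⁻⁴ × 0.3 × 1300 = 0.06630 m
Δh = 0.030294 + 0.121968 + 0.06630 = 0.218562 m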